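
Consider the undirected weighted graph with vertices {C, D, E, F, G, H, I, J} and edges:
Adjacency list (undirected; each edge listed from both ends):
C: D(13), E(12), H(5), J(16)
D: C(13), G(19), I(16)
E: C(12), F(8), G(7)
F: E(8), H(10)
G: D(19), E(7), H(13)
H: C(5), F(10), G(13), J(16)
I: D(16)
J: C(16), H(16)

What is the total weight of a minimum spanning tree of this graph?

75

Prim, starting at G.
Step 1: cheapest edge leaving the tree is E G (7); add E.
Step 2: cheapest edge leaving the tree is E F (8); add F.
Step 3: cheapest edge leaving the tree is F H (10); add H.
Step 4: cheapest edge leaving the tree is C H (5); add C.
Step 5: cheapest edge leaving the tree is C D (13); add D.
Step 6: cheapest edge leaving the tree is D I (16); add I.
Step 7: cheapest edge leaving the tree is C J (16); add J.
MST edges: E G, E F, F H, C H, C D, D I, C J; total weight 7+8+10+5+13+16+16 = 75.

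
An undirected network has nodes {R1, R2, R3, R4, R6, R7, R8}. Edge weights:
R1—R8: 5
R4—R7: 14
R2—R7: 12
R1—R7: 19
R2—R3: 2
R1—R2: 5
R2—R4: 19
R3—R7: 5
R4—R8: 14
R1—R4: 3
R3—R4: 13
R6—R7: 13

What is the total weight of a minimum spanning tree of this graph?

Kruskal's algorithm — process edges by increasing weight (ties by edge label):
R2—R3 (2): add. Components now {R7} {R6} {R8} {R1} {R4} {R2,R3}
R1—R4 (3): add. Components now {R7} {R6} {R8} {R1,R4} {R2,R3}
R1—R2 (5): add. Components now {R7} {R6} {R8} {R1,R2,R3,R4}
R1—R8 (5): add. Components now {R7} {R6} {R1,R2,R3,R4,R8}
R3—R7 (5): add. Components now {R1,R2,R3,R4,R7,R8} {R6}
R2—R7 (12): skip — R7 and R2 already connected.
R3—R4 (13): skip — R4 and R3 already connected.
R6—R7 (13): add. Components now {R1,R2,R3,R4,R6,R7,R8}
MST edges: R2—R3, R1—R4, R1—R2, R1—R8, R3—R7, R6—R7; total weight 2+3+5+5+5+13 = 33.

33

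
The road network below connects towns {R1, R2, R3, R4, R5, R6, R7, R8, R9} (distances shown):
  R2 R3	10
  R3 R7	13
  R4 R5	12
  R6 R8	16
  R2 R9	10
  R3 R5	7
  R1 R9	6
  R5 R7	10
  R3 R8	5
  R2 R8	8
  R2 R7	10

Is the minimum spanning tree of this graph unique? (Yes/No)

No

Kruskal: consider edges lightest-first.
R3 R8 (5): add — endpoints in different components.
R1 R9 (6): add — endpoints in different components.
R3 R5 (7): add — endpoints in different components.
R2 R8 (8): add — endpoints in different components.
R2 R3 (10): skip — R2 and R3 already connected.
R2 R7 (10): add — endpoints in different components.
R2 R9 (10): add — endpoints in different components.
R5 R7 (10): skip — R7 and R5 already connected.
R4 R5 (12): add — endpoints in different components.
R3 R7 (13): skip — R7 and R3 already connected.
R6 R8 (16): add — endpoints in different components.
Non-tree edge R5 R7 has weight 10, equal to the heaviest edge on its tree cycle — swapping gives another MST of the same weight. Not unique.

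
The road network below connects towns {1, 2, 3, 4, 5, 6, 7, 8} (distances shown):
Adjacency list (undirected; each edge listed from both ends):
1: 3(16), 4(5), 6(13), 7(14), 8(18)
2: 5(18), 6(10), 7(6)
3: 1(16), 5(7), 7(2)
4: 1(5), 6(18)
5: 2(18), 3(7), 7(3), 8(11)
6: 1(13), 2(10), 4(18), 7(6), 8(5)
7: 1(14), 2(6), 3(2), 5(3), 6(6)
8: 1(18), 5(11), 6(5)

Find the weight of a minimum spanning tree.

Prim's algorithm from 6:
Step 1: cheapest edge leaving the tree is 6-8 (5); add 8.
Step 2: cheapest edge leaving the tree is 6-7 (6); add 7.
Step 3: cheapest edge leaving the tree is 3-7 (2); add 3.
Step 4: cheapest edge leaving the tree is 5-7 (3); add 5.
Step 5: cheapest edge leaving the tree is 2-7 (6); add 2.
Step 6: cheapest edge leaving the tree is 1-6 (13); add 1.
Step 7: cheapest edge leaving the tree is 1-4 (5); add 4.
MST edges: 6-8, 6-7, 3-7, 5-7, 2-7, 1-6, 1-4; total weight 5+6+2+3+6+13+5 = 40.

40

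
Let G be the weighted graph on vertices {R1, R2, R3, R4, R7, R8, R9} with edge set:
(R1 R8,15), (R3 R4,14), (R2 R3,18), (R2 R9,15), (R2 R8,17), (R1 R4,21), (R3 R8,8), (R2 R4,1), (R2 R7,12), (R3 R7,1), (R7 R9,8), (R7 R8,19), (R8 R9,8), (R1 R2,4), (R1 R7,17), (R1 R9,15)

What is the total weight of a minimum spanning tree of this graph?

Kruskal's algorithm — process edges by increasing weight (ties by edge label):
R2 R4 (1): add — endpoints in different components.
R3 R7 (1): add — endpoints in different components.
R1 R2 (4): add — endpoints in different components.
R3 R8 (8): add — endpoints in different components.
R7 R9 (8): add — endpoints in different components.
R8 R9 (8): skip — R9 and R8 already connected.
R2 R7 (12): add — endpoints in different components.
MST edges: R2 R4, R3 R7, R1 R2, R3 R8, R7 R9, R2 R7; total weight 1+1+4+8+8+12 = 34.

34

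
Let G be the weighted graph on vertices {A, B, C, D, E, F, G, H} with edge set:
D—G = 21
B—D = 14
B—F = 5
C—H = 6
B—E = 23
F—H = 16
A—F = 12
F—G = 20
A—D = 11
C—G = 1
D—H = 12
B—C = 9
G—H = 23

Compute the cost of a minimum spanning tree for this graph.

67

Prim, starting at F.
Step 1: frontier [B—F 5, A—F 12, F—H 16, F—G 20] → take B—F (5); add B.
Step 2: frontier [B—C 9, B—D 14, B—E 23, A—F 12, F—H 16, F—G 20] → take B—C (9); add C.
Step 3: frontier [B—D 14, B—E 23, C—G 1, C—H 6, A—F 12, F—H 16, F—G 20] → take C—G (1); add G.
Step 4: frontier [B—D 14, B—E 23, C—H 6, A—F 12, F—H 16, D—G 21, G—H 23] → take C—H (6); add H.
Step 5: frontier [B—D 14, B—E 23, A—F 12, D—G 21, D—H 12] → take A—F (12); add A.
Step 6: frontier [A—D 11, B—D 14, B—E 23, D—G 21, D—H 12] → take A—D (11); add D.
Step 7: frontier [B—E 23] → take B—E (23); add E.
MST edges: B—F, B—C, C—G, C—H, A—F, A—D, B—E; total weight 5+9+1+6+12+11+23 = 67.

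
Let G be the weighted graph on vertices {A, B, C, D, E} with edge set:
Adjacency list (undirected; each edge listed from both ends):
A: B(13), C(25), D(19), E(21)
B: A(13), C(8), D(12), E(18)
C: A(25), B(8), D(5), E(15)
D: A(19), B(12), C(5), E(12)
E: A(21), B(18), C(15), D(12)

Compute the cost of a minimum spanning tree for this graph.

Sort edges by weight, then run Kruskal:
C-D (5): add. Components now {A} {B} {C,D} {E}
B-C (8): add. Components now {A} {B,C,D} {E}
B-D (12): skip — B and D already connected.
D-E (12): add. Components now {A} {B,C,D,E}
A-B (13): add. Components now {A,B,C,D,E}
MST edges: C-D, B-C, D-E, A-B; total weight 5+8+12+13 = 38.

38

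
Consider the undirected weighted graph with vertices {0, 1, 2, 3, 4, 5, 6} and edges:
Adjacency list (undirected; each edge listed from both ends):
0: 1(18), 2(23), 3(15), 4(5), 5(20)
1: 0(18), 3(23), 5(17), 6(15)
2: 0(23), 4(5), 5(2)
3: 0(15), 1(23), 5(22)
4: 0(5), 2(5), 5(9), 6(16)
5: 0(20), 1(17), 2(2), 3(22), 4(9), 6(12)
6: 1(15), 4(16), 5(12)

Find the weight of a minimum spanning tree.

Kruskal's algorithm — process edges by increasing weight (ties by edge label):
2 5 (2): add — endpoints in different components.
0 4 (5): add — endpoints in different components.
2 4 (5): add — endpoints in different components.
4 5 (9): skip — 4 and 5 already connected.
5 6 (12): add — endpoints in different components.
0 3 (15): add — endpoints in different components.
1 6 (15): add — endpoints in different components.
MST edges: 2 5, 0 4, 2 4, 5 6, 0 3, 1 6; total weight 2+5+5+12+15+15 = 54.

54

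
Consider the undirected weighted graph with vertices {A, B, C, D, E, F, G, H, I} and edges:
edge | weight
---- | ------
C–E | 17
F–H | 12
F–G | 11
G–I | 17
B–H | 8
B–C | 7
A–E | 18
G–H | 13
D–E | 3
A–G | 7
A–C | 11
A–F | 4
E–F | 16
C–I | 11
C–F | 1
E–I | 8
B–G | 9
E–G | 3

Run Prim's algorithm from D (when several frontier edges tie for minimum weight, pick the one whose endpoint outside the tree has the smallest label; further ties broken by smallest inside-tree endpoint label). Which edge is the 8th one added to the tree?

Prim's algorithm from D:
Step 1: cheapest edge leaving the tree is D–E (3); add E.
Step 2: cheapest edge leaving the tree is E–G (3); add G.
Step 3: cheapest edge leaving the tree is A–G (7); add A.
Step 4: cheapest edge leaving the tree is A–F (4); add F.
Step 5: cheapest edge leaving the tree is C–F (1); add C.
Step 6: cheapest edge leaving the tree is B–C (7); add B.
Step 7: cheapest edge leaving the tree is B–H (8); add H.
Step 8: cheapest edge leaving the tree is E–I (8); add I.
The 8th edge added is E–I.

E-I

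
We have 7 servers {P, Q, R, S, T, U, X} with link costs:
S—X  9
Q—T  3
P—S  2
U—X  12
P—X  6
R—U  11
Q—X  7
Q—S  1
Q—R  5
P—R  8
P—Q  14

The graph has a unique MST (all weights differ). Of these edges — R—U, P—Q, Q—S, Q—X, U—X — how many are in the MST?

2

Kruskal: consider edges lightest-first.
Q—S (1): add — endpoints in different components.
P—S (2): add — endpoints in different components.
Q—T (3): add — endpoints in different components.
Q—R (5): add — endpoints in different components.
P—X (6): add — endpoints in different components.
Q—X (7): skip — Q and X already connected.
P—R (8): skip — R and P already connected.
S—X (9): skip — X and S already connected.
R—U (11): add — endpoints in different components.
MST edge set: {Q—S, P—S, Q—T, Q—R, P—X, R—U}.
Of the listed edges, {R—U, Q—S} are in the MST → 2.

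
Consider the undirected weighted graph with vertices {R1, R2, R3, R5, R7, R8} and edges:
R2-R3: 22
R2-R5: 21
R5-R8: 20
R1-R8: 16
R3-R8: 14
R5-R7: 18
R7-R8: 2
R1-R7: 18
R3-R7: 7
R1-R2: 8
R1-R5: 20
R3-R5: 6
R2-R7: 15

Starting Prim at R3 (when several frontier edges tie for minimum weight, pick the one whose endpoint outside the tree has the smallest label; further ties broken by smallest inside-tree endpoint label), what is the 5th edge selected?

R1-R2

Prim, starting at R3.
Step 1: cheapest edge leaving the tree is R3-R5 (6); add R5.
Step 2: cheapest edge leaving the tree is R3-R7 (7); add R7.
Step 3: cheapest edge leaving the tree is R7-R8 (2); add R8.
Step 4: cheapest edge leaving the tree is R2-R7 (15); add R2.
Step 5: cheapest edge leaving the tree is R1-R2 (8); add R1.
The 5th edge added is R1-R2.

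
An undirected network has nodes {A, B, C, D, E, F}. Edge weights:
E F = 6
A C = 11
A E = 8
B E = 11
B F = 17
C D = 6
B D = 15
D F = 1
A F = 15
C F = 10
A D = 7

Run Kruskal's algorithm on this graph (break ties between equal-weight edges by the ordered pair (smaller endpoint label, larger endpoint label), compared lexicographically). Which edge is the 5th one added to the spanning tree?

B-E

Sort edges by weight, then run Kruskal:
D F (1): add. Components now {A} {B} {C} {D,F} {E}
C D (6): add. Components now {A} {B} {C,D,F} {E}
E F (6): add. Components now {A} {B} {C,D,E,F}
A D (7): add. Components now {A,C,D,E,F} {B}
A E (8): skip — A and E already connected.
C F (10): skip — C and F already connected.
A C (11): skip — A and C already connected.
B E (11): add. Components now {A,B,C,D,E,F}
The 5th edge added is B E.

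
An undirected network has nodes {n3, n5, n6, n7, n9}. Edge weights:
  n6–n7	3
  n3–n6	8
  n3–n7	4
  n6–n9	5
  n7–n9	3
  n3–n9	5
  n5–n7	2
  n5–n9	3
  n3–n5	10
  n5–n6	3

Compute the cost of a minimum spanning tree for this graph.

12

Prim, starting at n5.
Step 1: cheapest edge leaving the tree is n5–n7 (2); add n7.
Step 2: cheapest edge leaving the tree is n5–n6 (3); add n6.
Step 3: cheapest edge leaving the tree is n5–n9 (3); add n9.
Step 4: cheapest edge leaving the tree is n3–n7 (4); add n3.
MST edges: n5–n7, n5–n6, n5–n9, n3–n7; total weight 2+3+3+4 = 12.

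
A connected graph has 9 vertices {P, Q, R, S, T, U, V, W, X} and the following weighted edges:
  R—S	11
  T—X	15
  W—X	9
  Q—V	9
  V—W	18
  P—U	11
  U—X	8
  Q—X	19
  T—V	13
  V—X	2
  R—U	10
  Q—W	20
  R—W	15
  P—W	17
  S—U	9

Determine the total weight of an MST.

Prim, starting at Q.
Step 1: cheapest edge leaving the tree is Q—V (9); add V.
Step 2: cheapest edge leaving the tree is V—X (2); add X.
Step 3: cheapest edge leaving the tree is U—X (8); add U.
Step 4: cheapest edge leaving the tree is S—U (9); add S.
Step 5: cheapest edge leaving the tree is W—X (9); add W.
Step 6: cheapest edge leaving the tree is R—U (10); add R.
Step 7: cheapest edge leaving the tree is P—U (11); add P.
Step 8: cheapest edge leaving the tree is T—V (13); add T.
MST edges: Q—V, V—X, U—X, S—U, W—X, R—U, P—U, T—V; total weight 9+2+8+9+9+10+11+13 = 71.

71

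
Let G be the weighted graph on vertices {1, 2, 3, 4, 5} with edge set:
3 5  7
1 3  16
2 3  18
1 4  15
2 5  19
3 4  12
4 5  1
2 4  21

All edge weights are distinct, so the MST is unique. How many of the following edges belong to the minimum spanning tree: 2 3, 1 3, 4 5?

2

Sort edges by weight, then run Kruskal:
4 5 (1): add — endpoints in different components.
3 5 (7): add — endpoints in different components.
3 4 (12): skip — 3 and 4 already connected.
1 4 (15): add — endpoints in different components.
1 3 (16): skip — 1 and 3 already connected.
2 3 (18): add — endpoints in different components.
MST edge set: {4 5, 3 5, 1 4, 2 3}.
Of the listed edges, {2 3, 4 5} are in the MST → 2.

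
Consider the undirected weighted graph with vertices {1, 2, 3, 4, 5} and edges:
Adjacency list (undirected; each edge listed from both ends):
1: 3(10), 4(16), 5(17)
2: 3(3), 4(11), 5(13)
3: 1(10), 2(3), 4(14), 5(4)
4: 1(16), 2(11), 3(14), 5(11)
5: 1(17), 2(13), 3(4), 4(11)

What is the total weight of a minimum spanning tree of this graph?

Sort edges by weight, then run Kruskal:
2-3 (3): add. Components now {1} {2,3} {4} {5}
3-5 (4): add. Components now {1} {2,3,5} {4}
1-3 (10): add. Components now {1,2,3,5} {4}
2-4 (11): add. Components now {1,2,3,4,5}
MST edges: 2-3, 3-5, 1-3, 2-4; total weight 3+4+10+11 = 28.

28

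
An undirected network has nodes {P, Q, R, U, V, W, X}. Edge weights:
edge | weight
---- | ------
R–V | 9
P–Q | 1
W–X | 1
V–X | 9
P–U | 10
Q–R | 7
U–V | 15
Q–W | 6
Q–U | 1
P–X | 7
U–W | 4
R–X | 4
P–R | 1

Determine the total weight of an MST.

17

Sort edges by weight, then run Kruskal:
P–Q (1): add. Components now {P,Q} {V} {R} {U} {W} {X}
P–R (1): add. Components now {P,Q,R} {V} {U} {W} {X}
Q–U (1): add. Components now {P,Q,R,U} {V} {W} {X}
W–X (1): add. Components now {P,Q,R,U} {V} {W,X}
R–X (4): add. Components now {P,Q,R,U,W,X} {V}
U–W (4): skip — U and W already connected.
Q–W (6): skip — Q and W already connected.
P–X (7): skip — P and X already connected.
Q–R (7): skip — R and Q already connected.
R–V (9): add. Components now {P,Q,R,U,V,W,X}
MST edges: P–Q, P–R, Q–U, W–X, R–X, R–V; total weight 1+1+1+1+4+9 = 17.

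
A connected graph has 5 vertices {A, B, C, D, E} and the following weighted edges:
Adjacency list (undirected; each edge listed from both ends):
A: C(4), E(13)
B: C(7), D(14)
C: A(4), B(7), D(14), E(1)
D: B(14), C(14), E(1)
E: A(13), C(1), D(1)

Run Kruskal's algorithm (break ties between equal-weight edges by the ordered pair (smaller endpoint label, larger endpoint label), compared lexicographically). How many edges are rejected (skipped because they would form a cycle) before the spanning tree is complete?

0

Sort edges by weight, then run Kruskal:
C–E (1): add. Components now {A} {B} {C,E} {D}
D–E (1): add. Components now {A} {B} {C,D,E}
A–C (4): add. Components now {A,C,D,E} {B}
B–C (7): add. Components now {A,B,C,D,E}
Edges rejected before the tree was complete: 0.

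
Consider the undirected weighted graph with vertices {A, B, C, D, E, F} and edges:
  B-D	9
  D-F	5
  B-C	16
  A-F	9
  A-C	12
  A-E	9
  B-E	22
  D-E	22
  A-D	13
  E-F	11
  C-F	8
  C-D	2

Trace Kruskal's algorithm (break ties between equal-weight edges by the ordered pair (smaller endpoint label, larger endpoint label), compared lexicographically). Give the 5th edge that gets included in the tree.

Kruskal's algorithm — process edges by increasing weight (ties by edge label):
C-D (2): add. Components now {A} {B} {C,D} {E} {F}
D-F (5): add. Components now {A} {B} {C,D,F} {E}
C-F (8): skip — C and F already connected.
A-E (9): add. Components now {A,E} {B} {C,D,F}
A-F (9): add. Components now {A,C,D,E,F} {B}
B-D (9): add. Components now {A,B,C,D,E,F}
The 5th edge added is B-D.

B-D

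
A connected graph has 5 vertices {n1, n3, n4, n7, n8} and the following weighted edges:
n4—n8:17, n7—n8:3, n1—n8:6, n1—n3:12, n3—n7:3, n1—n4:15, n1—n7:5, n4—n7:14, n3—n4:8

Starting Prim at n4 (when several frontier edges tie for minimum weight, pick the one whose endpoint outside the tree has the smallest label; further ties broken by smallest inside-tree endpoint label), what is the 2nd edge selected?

n3-n7

Grow the tree from n4 using Prim:
Step 1: cheapest edge leaving the tree is n3—n4 (8); add n3.
Step 2: cheapest edge leaving the tree is n3—n7 (3); add n7.
Step 3: cheapest edge leaving the tree is n7—n8 (3); add n8.
Step 4: cheapest edge leaving the tree is n1—n7 (5); add n1.
The 2nd edge added is n3—n7.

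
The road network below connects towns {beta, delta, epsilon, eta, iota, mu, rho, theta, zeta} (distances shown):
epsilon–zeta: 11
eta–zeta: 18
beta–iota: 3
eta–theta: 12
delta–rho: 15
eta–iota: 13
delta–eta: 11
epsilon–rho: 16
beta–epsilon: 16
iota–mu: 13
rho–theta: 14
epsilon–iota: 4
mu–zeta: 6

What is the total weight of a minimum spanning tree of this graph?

74

Sort edges by weight, then run Kruskal:
beta–iota (3): add — endpoints in different components.
epsilon–iota (4): add — endpoints in different components.
mu–zeta (6): add — endpoints in different components.
delta–eta (11): add — endpoints in different components.
epsilon–zeta (11): add — endpoints in different components.
eta–theta (12): add — endpoints in different components.
eta–iota (13): add — endpoints in different components.
iota–mu (13): skip — iota and mu already connected.
rho–theta (14): add — endpoints in different components.
MST edges: beta–iota, epsilon–iota, mu–zeta, delta–eta, epsilon–zeta, eta–theta, eta–iota, rho–theta; total weight 3+4+6+11+11+12+13+14 = 74.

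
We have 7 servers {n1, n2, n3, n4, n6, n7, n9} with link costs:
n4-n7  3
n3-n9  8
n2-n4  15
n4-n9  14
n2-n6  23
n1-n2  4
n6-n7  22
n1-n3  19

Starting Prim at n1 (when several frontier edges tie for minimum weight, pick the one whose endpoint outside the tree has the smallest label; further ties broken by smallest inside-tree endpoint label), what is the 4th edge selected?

n4-n9

Prim's algorithm from n1:
Step 1: frontier [n1-n2 4, n1-n3 19] → take n1-n2 (4); add n2.
Step 2: frontier [n1-n3 19, n2-n4 15, n2-n6 23] → take n2-n4 (15); add n4.
Step 3: frontier [n1-n3 19, n2-n6 23, n4-n7 3, n4-n9 14] → take n4-n7 (3); add n7.
Step 4: frontier [n1-n3 19, n2-n6 23, n4-n9 14, n6-n7 22] → take n4-n9 (14); add n9.
Step 5: frontier [n1-n3 19, n2-n6 23, n6-n7 22, n3-n9 8] → take n3-n9 (8); add n3.
Step 6: frontier [n2-n6 23, n6-n7 22] → take n6-n7 (22); add n6.
The 4th edge added is n4-n9.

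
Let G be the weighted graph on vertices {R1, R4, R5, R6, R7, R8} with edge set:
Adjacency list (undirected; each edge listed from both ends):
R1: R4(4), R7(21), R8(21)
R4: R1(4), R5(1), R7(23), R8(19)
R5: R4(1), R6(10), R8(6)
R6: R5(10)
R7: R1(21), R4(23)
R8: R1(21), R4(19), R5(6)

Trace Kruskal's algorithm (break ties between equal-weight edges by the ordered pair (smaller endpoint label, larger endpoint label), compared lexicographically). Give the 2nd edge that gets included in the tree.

R1-R4

Kruskal: consider edges lightest-first.
R4-R5 (1): add — endpoints in different components.
R1-R4 (4): add — endpoints in different components.
R5-R8 (6): add — endpoints in different components.
R5-R6 (10): add — endpoints in different components.
R4-R8 (19): skip — R4 and R8 already connected.
R1-R7 (21): add — endpoints in different components.
The 2nd edge added is R1-R4.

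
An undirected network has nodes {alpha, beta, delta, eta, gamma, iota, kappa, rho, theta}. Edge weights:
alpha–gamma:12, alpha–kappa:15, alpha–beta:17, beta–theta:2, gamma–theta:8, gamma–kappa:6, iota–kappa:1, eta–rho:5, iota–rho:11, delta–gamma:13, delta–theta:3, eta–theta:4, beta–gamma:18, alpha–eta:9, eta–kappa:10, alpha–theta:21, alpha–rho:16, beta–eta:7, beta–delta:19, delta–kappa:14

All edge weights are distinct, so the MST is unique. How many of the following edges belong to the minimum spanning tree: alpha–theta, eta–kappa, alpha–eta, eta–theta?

Kruskal's algorithm — process edges by increasing weight (ties by edge label):
iota–kappa (1): add — endpoints in different components.
beta–theta (2): add — endpoints in different components.
delta–theta (3): add — endpoints in different components.
eta–theta (4): add — endpoints in different components.
eta–rho (5): add — endpoints in different components.
gamma–kappa (6): add — endpoints in different components.
beta–eta (7): skip — beta and eta already connected.
gamma–theta (8): add — endpoints in different components.
alpha–eta (9): add — endpoints in different components.
MST edge set: {iota–kappa, beta–theta, delta–theta, eta–theta, eta–rho, gamma–kappa, gamma–theta, alpha–eta}.
Of the listed edges, {alpha–eta, eta–theta} are in the MST → 2.

2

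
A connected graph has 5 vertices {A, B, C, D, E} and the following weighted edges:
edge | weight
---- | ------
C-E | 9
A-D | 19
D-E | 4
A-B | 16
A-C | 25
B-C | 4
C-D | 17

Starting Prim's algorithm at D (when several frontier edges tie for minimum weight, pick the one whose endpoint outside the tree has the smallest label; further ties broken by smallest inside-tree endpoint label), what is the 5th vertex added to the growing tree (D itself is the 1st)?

A

Prim's algorithm from D:
Step 1: frontier [D-E 4, C-D 17, A-D 19] → take D-E (4); add E.
Step 2: frontier [C-D 17, A-D 19, C-E 9] → take C-E (9); add C.
Step 3: frontier [B-C 4, A-C 25, A-D 19] → take B-C (4); add B.
Step 4: frontier [A-B 16, A-C 25, A-D 19] → take A-B (16); add A.
Vertex order: D, E, C, B, A. The 5th vertex is A.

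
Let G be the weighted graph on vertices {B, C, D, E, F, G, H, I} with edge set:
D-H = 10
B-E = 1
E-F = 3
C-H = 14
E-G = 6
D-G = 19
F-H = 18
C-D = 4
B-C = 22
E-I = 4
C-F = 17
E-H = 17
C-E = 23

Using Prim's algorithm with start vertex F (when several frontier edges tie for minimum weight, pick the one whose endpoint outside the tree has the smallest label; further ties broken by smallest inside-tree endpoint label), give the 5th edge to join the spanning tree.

C-F

Prim's algorithm from F:
Step 1: frontier [E-F 3, C-F 17, F-H 18] → take E-F (3); add E.
Step 2: frontier [B-E 1, E-I 4, E-G 6, E-H 17, C-E 23, C-F 17, F-H 18] → take B-E (1); add B.
Step 3: frontier [B-C 22, E-I 4, E-G 6, E-H 17, C-E 23, C-F 17, F-H 18] → take E-I (4); add I.
Step 4: frontier [B-C 22, E-G 6, E-H 17, C-E 23, C-F 17, F-H 18] → take E-G (6); add G.
Step 5: frontier [B-C 22, E-H 17, C-E 23, C-F 17, F-H 18, D-G 19] → take C-F (17); add C.
Step 6: frontier [C-D 4, C-H 14, E-H 17, F-H 18, D-G 19] → take C-D (4); add D.
Step 7: frontier [C-H 14, D-H 10, E-H 17, F-H 18] → take D-H (10); add H.
The 5th edge added is C-F.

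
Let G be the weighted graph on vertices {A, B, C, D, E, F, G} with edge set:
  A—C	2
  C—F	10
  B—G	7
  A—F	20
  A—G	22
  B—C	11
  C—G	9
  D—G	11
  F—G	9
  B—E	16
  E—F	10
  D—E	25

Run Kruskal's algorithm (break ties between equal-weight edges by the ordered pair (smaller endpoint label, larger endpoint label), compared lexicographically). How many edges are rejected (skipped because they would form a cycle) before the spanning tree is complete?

2

Kruskal's algorithm — process edges by increasing weight (ties by edge label):
A—C (2): add. Components now {A,C} {B} {D} {E} {F} {G}
B—G (7): add. Components now {A,C} {B,G} {D} {E} {F}
C—G (9): add. Components now {A,B,C,G} {D} {E} {F}
F—G (9): add. Components now {A,B,C,F,G} {D} {E}
C—F (10): skip — C and F already connected.
E—F (10): add. Components now {A,B,C,E,F,G} {D}
B—C (11): skip — B and C already connected.
D—G (11): add. Components now {A,B,C,D,E,F,G}
Edges rejected before the tree was complete: 2.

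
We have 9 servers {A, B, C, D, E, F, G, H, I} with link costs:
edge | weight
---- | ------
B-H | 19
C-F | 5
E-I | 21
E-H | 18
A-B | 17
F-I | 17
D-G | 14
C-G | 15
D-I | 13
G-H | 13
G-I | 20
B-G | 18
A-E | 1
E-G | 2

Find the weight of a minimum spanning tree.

Grow the tree from A using Prim:
Step 1: frontier [A-E 1, A-B 17] → take A-E (1); add E.
Step 2: frontier [A-B 17, E-G 2, E-H 18, E-I 21] → take E-G (2); add G.
Step 3: frontier [A-B 17, E-H 18, E-I 21, G-H 13, D-G 14, C-G 15, B-G 18, G-I 20] → take G-H (13); add H.
Step 4: frontier [A-B 17, E-I 21, D-G 14, C-G 15, B-G 18, G-I 20, B-H 19] → take D-G (14); add D.
Step 5: frontier [A-B 17, D-I 13, E-I 21, C-G 15, B-G 18, G-I 20, B-H 19] → take D-I (13); add I.
Step 6: frontier [A-B 17, C-G 15, B-G 18, B-H 19, F-I 17] → take C-G (15); add C.
Step 7: frontier [A-B 17, C-F 5, B-G 18, B-H 19, F-I 17] → take C-F (5); add F.
Step 8: frontier [A-B 17, B-G 18, B-H 19] → take A-B (17); add B.
MST edges: A-E, E-G, G-H, D-G, D-I, C-G, C-F, A-B; total weight 1+2+13+14+13+15+5+17 = 80.

80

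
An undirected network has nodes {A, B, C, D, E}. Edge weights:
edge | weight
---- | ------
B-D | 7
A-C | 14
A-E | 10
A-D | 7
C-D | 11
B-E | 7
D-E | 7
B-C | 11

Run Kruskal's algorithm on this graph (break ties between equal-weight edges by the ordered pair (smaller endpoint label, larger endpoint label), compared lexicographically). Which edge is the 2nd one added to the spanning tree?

Sort edges by weight, then run Kruskal:
A-D (7): add. Components now {A,D} {B} {C} {E}
B-D (7): add. Components now {A,B,D} {C} {E}
B-E (7): add. Components now {A,B,D,E} {C}
D-E (7): skip — D and E already connected.
A-E (10): skip — A and E already connected.
B-C (11): add. Components now {A,B,C,D,E}
The 2nd edge added is B-D.

B-D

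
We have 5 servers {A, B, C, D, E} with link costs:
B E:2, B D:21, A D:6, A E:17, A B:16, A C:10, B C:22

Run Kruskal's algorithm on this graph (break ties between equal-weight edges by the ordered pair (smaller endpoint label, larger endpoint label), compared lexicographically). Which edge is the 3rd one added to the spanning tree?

A-C

Kruskal's algorithm — process edges by increasing weight (ties by edge label):
B E (2): add — endpoints in different components.
A D (6): add — endpoints in different components.
A C (10): add — endpoints in different components.
A B (16): add — endpoints in different components.
The 3rd edge added is A C.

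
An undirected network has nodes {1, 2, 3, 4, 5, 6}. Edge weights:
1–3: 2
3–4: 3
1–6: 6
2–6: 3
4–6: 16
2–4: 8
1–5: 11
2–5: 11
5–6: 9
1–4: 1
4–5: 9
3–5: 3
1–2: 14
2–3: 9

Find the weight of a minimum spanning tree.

Prim's algorithm from 2:
Step 1: frontier [2–6 3, 2–4 8, 2–3 9, 2–5 11, 1–2 14] → take 2–6 (3); add 6.
Step 2: frontier [2–4 8, 2–3 9, 2–5 11, 1–2 14, 1–6 6, 5–6 9, 4–6 16] → take 1–6 (6); add 1.
Step 3: frontier [1–4 1, 1–3 2, 1–5 11, 2–4 8, 2–3 9, 2–5 11, 5–6 9, 4–6 16] → take 1–4 (1); add 4.
Step 4: frontier [1–3 2, 1–5 11, 2–3 9, 2–5 11, 3–4 3, 4–5 9, 5–6 9] → take 1–3 (2); add 3.
Step 5: frontier [1–5 11, 2–5 11, 3–5 3, 4–5 9, 5–6 9] → take 3–5 (3); add 5.
MST edges: 2–6, 1–6, 1–4, 1–3, 3–5; total weight 3+6+1+2+3 = 15.

15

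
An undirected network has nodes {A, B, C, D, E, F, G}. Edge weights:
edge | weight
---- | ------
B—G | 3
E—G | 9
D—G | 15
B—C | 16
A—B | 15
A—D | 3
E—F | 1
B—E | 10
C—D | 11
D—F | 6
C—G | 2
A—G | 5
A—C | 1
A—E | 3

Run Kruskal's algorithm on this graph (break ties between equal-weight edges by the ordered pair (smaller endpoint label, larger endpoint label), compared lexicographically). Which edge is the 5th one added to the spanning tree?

Kruskal's algorithm — process edges by increasing weight (ties by edge label):
A—C (1): add — endpoints in different components.
E—F (1): add — endpoints in different components.
C—G (2): add — endpoints in different components.
A—D (3): add — endpoints in different components.
A—E (3): add — endpoints in different components.
B—G (3): add — endpoints in different components.
The 5th edge added is A—E.

A-E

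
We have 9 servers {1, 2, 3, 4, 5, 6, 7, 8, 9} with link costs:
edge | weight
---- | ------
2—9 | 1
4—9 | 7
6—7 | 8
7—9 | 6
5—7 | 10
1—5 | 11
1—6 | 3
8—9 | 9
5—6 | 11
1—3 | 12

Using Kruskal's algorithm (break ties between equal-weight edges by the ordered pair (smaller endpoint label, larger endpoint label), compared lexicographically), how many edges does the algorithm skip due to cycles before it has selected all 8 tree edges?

2

Kruskal's algorithm — process edges by increasing weight (ties by edge label):
2—9 (1): add — endpoints in different components.
1—6 (3): add — endpoints in different components.
7—9 (6): add — endpoints in different components.
4—9 (7): add — endpoints in different components.
6—7 (8): add — endpoints in different components.
8—9 (9): add — endpoints in different components.
5—7 (10): add — endpoints in different components.
1—5 (11): skip — 1 and 5 already connected.
5—6 (11): skip — 5 and 6 already connected.
1—3 (12): add — endpoints in different components.
Edges rejected before the tree was complete: 2.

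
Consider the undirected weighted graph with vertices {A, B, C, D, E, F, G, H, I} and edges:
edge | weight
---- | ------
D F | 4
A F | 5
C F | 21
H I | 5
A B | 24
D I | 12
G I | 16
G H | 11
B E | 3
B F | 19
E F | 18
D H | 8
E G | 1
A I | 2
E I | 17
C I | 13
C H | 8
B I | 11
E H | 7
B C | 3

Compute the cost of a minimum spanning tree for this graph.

Kruskal: consider edges lightest-first.
E G (1): add — endpoints in different components.
A I (2): add — endpoints in different components.
B C (3): add — endpoints in different components.
B E (3): add — endpoints in different components.
D F (4): add — endpoints in different components.
A F (5): add — endpoints in different components.
H I (5): add — endpoints in different components.
E H (7): add — endpoints in different components.
MST edges: E G, A I, B C, B E, D F, A F, H I, E H; total weight 1+2+3+3+4+5+5+7 = 30.

30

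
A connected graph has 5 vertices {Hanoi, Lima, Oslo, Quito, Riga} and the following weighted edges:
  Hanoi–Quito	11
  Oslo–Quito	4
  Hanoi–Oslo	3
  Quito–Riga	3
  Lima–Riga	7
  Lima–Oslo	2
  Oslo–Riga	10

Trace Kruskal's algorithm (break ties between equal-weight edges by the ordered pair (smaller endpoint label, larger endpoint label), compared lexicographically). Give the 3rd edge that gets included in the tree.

Quito-Riga

Kruskal: consider edges lightest-first.
Lima–Oslo (2): add. Components now {Hanoi} {Lima,Oslo} {Riga} {Quito}
Hanoi–Oslo (3): add. Components now {Hanoi,Lima,Oslo} {Riga} {Quito}
Quito–Riga (3): add. Components now {Hanoi,Lima,Oslo} {Quito,Riga}
Oslo–Quito (4): add. Components now {Hanoi,Lima,Oslo,Quito,Riga}
The 3rd edge added is Quito–Riga.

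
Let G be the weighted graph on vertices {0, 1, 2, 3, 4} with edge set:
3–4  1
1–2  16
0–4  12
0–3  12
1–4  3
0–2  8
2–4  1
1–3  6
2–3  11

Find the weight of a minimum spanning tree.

13

Prim's algorithm from 1:
Step 1: cheapest edge leaving the tree is 1–4 (3); add 4.
Step 2: cheapest edge leaving the tree is 2–4 (1); add 2.
Step 3: cheapest edge leaving the tree is 3–4 (1); add 3.
Step 4: cheapest edge leaving the tree is 0–2 (8); add 0.
MST edges: 1–4, 2–4, 3–4, 0–2; total weight 3+1+1+8 = 13.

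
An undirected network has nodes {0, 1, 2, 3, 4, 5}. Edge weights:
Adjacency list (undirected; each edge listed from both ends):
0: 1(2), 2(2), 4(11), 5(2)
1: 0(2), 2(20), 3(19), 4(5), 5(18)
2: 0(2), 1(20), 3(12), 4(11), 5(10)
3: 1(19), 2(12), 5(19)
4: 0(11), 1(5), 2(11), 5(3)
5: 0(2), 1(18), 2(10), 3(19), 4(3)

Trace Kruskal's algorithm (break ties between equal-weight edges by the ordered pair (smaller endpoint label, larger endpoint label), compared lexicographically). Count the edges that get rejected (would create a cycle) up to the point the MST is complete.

4

Kruskal: consider edges lightest-first.
0-1 (2): add — endpoints in different components.
0-2 (2): add — endpoints in different components.
0-5 (2): add — endpoints in different components.
4-5 (3): add — endpoints in different components.
1-4 (5): skip — 1 and 4 already connected.
2-5 (10): skip — 2 and 5 already connected.
0-4 (11): skip — 0 and 4 already connected.
2-4 (11): skip — 2 and 4 already connected.
2-3 (12): add — endpoints in different components.
Edges rejected before the tree was complete: 4.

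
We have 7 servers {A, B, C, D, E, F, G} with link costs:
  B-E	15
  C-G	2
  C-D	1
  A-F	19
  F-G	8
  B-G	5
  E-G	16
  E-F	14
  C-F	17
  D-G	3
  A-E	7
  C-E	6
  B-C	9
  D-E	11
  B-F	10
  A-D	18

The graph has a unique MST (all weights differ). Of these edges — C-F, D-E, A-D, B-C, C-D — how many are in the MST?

Sort edges by weight, then run Kruskal:
C-D (1): add. Components now {A} {B} {C,D} {E} {F} {G}
C-G (2): add. Components now {A} {B} {C,D,G} {E} {F}
D-G (3): skip — D and G already connected.
B-G (5): add. Components now {A} {B,C,D,G} {E} {F}
C-E (6): add. Components now {A} {B,C,D,E,G} {F}
A-E (7): add. Components now {A,B,C,D,E,G} {F}
F-G (8): add. Components now {A,B,C,D,E,F,G}
MST edge set: {C-D, C-G, B-G, C-E, A-E, F-G}.
Of the listed edges, {C-D} are in the MST → 1.

1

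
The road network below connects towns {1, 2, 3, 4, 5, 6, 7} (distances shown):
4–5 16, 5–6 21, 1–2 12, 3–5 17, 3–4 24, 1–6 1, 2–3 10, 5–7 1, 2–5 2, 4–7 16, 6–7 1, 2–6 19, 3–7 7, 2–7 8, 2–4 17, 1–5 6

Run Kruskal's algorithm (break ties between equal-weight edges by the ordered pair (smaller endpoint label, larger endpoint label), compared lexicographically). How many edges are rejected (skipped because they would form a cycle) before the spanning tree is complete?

Sort edges by weight, then run Kruskal:
1–6 (1): add. Components now {1,6} {2} {3} {4} {5} {7}
5–7 (1): add. Components now {1,6} {2} {3} {4} {5,7}
6–7 (1): add. Components now {1,5,6,7} {2} {3} {4}
2–5 (2): add. Components now {1,2,5,6,7} {3} {4}
1–5 (6): skip — 1 and 5 already connected.
3–7 (7): add. Components now {1,2,3,5,6,7} {4}
2–7 (8): skip — 2 and 7 already connected.
2–3 (10): skip — 2 and 3 already connected.
1–2 (12): skip — 1 and 2 already connected.
4–5 (16): add. Components now {1,2,3,4,5,6,7}
Edges rejected before the tree was complete: 4.

4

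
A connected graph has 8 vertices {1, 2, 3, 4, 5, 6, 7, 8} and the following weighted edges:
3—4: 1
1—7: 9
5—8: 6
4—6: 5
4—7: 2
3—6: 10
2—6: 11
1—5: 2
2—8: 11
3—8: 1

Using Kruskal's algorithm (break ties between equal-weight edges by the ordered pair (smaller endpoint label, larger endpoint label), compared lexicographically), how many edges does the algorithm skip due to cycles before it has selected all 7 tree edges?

2

Sort edges by weight, then run Kruskal:
3—4 (1): add — endpoints in different components.
3—8 (1): add — endpoints in different components.
1—5 (2): add — endpoints in different components.
4—7 (2): add — endpoints in different components.
4—6 (5): add — endpoints in different components.
5—8 (6): add — endpoints in different components.
1—7 (9): skip — 1 and 7 already connected.
3—6 (10): skip — 3 and 6 already connected.
2—6 (11): add — endpoints in different components.
Edges rejected before the tree was complete: 2.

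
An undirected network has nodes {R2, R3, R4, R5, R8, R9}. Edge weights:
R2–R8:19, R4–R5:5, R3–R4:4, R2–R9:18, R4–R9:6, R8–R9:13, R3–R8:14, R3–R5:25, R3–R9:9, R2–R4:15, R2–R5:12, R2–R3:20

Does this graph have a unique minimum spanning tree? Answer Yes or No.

Yes

Kruskal's algorithm — process edges by increasing weight (ties by edge label):
R3–R4 (4): add. Components now {R8} {R3,R4} {R2} {R5} {R9}
R4–R5 (5): add. Components now {R8} {R3,R4,R5} {R2} {R9}
R4–R9 (6): add. Components now {R8} {R3,R4,R5,R9} {R2}
R3–R9 (9): skip — R3 and R9 already connected.
R2–R5 (12): add. Components now {R8} {R2,R3,R4,R5,R9}
R8–R9 (13): add. Components now {R2,R3,R4,R5,R8,R9}
Every non-tree edge has weight strictly greater than the heaviest edge on the tree path between its endpoints, so the MST is unique.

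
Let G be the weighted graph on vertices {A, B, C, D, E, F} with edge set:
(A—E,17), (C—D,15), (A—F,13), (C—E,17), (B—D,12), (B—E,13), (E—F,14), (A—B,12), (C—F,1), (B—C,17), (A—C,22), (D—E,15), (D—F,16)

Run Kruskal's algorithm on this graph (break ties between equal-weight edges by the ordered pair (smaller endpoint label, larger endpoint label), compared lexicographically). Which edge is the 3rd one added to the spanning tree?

B-D

Sort edges by weight, then run Kruskal:
C—F (1): add. Components now {A} {B} {C,F} {D} {E}
A—B (12): add. Components now {A,B} {C,F} {D} {E}
B—D (12): add. Components now {A,B,D} {C,F} {E}
A—F (13): add. Components now {A,B,C,D,F} {E}
B—E (13): add. Components now {A,B,C,D,E,F}
The 3rd edge added is B—D.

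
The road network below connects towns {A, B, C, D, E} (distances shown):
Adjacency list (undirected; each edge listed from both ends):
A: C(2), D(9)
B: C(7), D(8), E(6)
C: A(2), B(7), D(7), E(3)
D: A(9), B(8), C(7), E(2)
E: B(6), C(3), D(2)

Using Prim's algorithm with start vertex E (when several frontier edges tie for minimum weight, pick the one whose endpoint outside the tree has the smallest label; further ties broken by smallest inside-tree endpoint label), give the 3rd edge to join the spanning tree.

Prim's algorithm from E:
Step 1: cheapest edge leaving the tree is D E (2); add D.
Step 2: cheapest edge leaving the tree is C E (3); add C.
Step 3: cheapest edge leaving the tree is A C (2); add A.
Step 4: cheapest edge leaving the tree is B E (6); add B.
The 3rd edge added is A C.

A-C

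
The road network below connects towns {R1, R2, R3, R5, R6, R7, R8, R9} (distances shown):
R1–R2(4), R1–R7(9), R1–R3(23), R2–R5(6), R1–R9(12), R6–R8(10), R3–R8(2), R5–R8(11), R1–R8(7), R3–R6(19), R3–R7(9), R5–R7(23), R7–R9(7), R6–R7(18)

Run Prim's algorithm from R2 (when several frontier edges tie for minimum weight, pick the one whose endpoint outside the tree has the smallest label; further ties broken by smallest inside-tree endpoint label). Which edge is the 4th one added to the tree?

R3-R8

Prim's algorithm from R2:
Step 1: frontier [R1–R2 4, R2–R5 6] → take R1–R2 (4); add R1.
Step 2: frontier [R1–R8 7, R1–R7 9, R1–R9 12, R1–R3 23, R2–R5 6] → take R2–R5 (6); add R5.
Step 3: frontier [R1–R8 7, R1–R7 9, R1–R9 12, R1–R3 23, R5–R8 11, R5–R7 23] → take R1–R8 (7); add R8.
Step 4: frontier [R1–R7 9, R1–R9 12, R1–R3 23, R5–R7 23, R3–R8 2, R6–R8 10] → take R3–R8 (2); add R3.
Step 5: frontier [R1–R7 9, R1–R9 12, R3–R7 9, R3–R6 19, R5–R7 23, R6–R8 10] → take R1–R7 (9); add R7.
Step 6: frontier [R1–R9 12, R3–R6 19, R7–R9 7, R6–R7 18, R6–R8 10] → take R7–R9 (7); add R9.
Step 7: frontier [R3–R6 19, R6–R7 18, R6–R8 10] → take R6–R8 (10); add R6.
The 4th edge added is R3–R8.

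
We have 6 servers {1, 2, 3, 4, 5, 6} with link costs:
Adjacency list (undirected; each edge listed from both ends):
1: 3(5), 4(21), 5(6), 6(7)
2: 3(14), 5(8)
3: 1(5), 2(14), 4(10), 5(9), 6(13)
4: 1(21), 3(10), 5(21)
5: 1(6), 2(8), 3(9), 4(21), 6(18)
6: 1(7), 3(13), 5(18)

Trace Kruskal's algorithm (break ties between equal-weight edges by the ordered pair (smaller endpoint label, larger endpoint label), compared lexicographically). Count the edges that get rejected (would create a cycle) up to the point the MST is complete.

Kruskal's algorithm — process edges by increasing weight (ties by edge label):
1–3 (5): add. Components now {1,3} {2} {4} {5} {6}
1–5 (6): add. Components now {1,3,5} {2} {4} {6}
1–6 (7): add. Components now {1,3,5,6} {2} {4}
2–5 (8): add. Components now {1,2,3,5,6} {4}
3–5 (9): skip — 3 and 5 already connected.
3–4 (10): add. Components now {1,2,3,4,5,6}
Edges rejected before the tree was complete: 1.

1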